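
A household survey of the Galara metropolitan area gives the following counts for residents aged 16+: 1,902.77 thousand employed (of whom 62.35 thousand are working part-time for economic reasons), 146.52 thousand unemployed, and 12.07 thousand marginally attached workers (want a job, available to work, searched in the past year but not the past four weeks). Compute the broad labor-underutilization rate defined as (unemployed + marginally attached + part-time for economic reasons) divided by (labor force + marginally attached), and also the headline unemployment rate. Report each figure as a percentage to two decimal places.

Broad underutilization rate ≈ 10.72%; headline unemployment rate ≈ 7.15%.

Labor force = 1,902.77 + 146.52 = 2,049.29 thousand.
Numerator = 146.52 + 12.07 + 62.35 = 220.94 thousand.
Denominator = 2,049.29 + 12.07 = 2,061.36 thousand.
Broad rate = 220.94 / 2,061.36 = 10.72%.
Headline unemployment rate = 146.52 / 2,049.29 = 7.15%.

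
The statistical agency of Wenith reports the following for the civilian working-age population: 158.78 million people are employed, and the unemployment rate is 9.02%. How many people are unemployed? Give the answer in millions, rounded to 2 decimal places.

Let U be the number unemployed. The labor force is E + U, and U/(E+U) = 0.0902.
So U = 0.0902 × 158.78 / (1 − 0.0902) = 14.3220 / 0.9098 ≈ 15.74 million.

About 15.74 million are unemployed.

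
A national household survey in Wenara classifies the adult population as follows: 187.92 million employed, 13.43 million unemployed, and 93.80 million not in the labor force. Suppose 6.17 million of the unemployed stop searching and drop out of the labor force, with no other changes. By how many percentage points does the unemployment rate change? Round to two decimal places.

Initially, labor force = 187.92 + 13.43 = 201.35 million, so u = 13.43/201.35 = 6.67%.
After the change, unemployed and labor force both fall by 6.17 → E = 187.92, U = 7.26, labor force = 195.18 million.
New unemployment rate = 7.26 / 195.18 = 3.72%.
Change = 3.72% − 6.67% = −2.95 percentage points.

The unemployment rate changes by −2.95 percentage points.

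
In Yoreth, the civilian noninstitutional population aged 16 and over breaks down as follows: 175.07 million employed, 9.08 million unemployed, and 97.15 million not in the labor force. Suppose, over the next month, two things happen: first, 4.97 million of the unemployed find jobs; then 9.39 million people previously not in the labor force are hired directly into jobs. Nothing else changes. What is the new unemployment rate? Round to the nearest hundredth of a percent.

Initially, labor force = 175.07 + 9.08 = 184.15 million, so u = 9.08/184.15 = 4.93%.
After the first change, unemployed falls and employed rises by 4.97; labor force unchanged → E = 180.04, U = 4.11, labor force = 184.15 million.
After the second change, employed and labor force both rise by 9.39; unemployed unchanged → E = 189.43, U = 4.11, labor force = 193.54 million.
New unemployment rate = 4.11 / 193.54 = 2.12%.

New unemployment rate ≈ 2.12%.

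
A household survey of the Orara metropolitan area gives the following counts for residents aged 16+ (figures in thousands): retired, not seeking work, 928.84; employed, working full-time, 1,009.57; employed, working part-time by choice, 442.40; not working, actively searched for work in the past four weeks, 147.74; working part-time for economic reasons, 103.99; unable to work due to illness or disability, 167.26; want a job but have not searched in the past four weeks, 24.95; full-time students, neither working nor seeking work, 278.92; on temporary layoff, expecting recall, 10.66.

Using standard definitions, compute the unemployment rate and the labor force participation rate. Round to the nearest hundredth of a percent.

Unemployment rate ≈ 9.24%; labor force participation rate ≈ 55.05%.

Employed = 1,009.57 + 442.40 + 103.99 = 1,555.96 thousand (anyone who worked, including part-time for economic reasons, counts as employed).
Unemployed = 147.74 + 10.66 = 158.40 thousand (jobless and actively searching, or on temporary layoff).
Labor force = 1,555.96 + 158.40 = 1,714.36 thousand.
Not in labor force = 928.84 + 167.26 + 24.95 + 278.92 = 1,399.97 thousand (those not working and not actively searching are outside the labor force — including those who want a job but have given up searching).
Civilian working-age population = 1,714.36 + 1,399.97 = 3,114.33 thousand.
Unemployment rate = 158.40 / 1,714.36 = 9.24%.
Labor force participation rate = 1,714.36 / 3,114.33 = 55.05%.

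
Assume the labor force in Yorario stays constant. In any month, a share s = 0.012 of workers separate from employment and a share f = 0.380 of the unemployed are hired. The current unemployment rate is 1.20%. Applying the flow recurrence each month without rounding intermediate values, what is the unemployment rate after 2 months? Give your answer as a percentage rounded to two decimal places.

Unemployment rate after two months ≈ 2.37%.

With a fixed labor force, u_{t+1} = u_t + s·(1−u_t) − f·u_t = u_t·(1−s−f) + s.
Here 1−s−f = 0.608 and s = 0.012.
u_1 = 0.012000 × 0.608 + 0.012 = 0.019296.
u_2 = 0.019296 × 0.608 + 0.012 = 0.023732.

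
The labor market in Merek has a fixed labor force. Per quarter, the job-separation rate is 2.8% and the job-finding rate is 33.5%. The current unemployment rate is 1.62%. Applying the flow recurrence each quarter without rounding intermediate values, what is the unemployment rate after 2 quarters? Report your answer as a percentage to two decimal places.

With a fixed labor force, u_{t+1} = u_t + s·(1−u_t) − f·u_t = u_t·(1−s−f) + s.
Here 1−s−f = 0.637 and s = 0.028.
u_1 = 0.016200 × 0.637 + 0.028 = 0.038319.
u_2 = 0.038319 × 0.637 + 0.028 = 0.052409.

Unemployment rate after two quarters ≈ 5.24%.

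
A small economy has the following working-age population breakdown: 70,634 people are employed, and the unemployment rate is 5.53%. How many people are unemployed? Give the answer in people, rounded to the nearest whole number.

About 4,135 are unemployed.

Let U be the number unemployed. The labor force is E + U, and U/(E+U) = 0.0553.
So U = 0.0553 × 70,634 / (1 − 0.0553) = 3906.06 / 0.9447 ≈ 4,135.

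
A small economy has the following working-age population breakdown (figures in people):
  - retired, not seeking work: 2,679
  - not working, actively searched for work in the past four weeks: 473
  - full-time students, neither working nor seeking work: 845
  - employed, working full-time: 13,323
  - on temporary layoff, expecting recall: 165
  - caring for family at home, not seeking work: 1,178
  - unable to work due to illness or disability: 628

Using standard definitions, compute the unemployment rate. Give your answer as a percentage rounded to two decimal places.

Unemployment rate ≈ 4.57%.

Employed = 13,323.
Unemployed = 473 + 165 = 638 (jobless and actively searching, or on temporary layoff).
Labor force = 13,323 + 638 = 13,961.
Unemployment rate = 638 / 13,961 = 4.57%.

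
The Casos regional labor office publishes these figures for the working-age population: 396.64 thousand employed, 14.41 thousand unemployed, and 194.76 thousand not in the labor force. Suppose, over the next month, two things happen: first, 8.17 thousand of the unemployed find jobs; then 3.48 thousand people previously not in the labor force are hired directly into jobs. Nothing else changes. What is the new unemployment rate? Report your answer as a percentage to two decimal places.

Initially, labor force = 396.64 + 14.41 = 411.05 thousand, so u = 14.41/411.05 = 3.51%.
After the first change, unemployed falls and employed rises by 8.17; labor force unchanged → E = 404.81, U = 6.24, labor force = 411.05 thousand.
After the second change, employed and labor force both rise by 3.48; unemployed unchanged → E = 408.29, U = 6.24, labor force = 414.53 thousand.
New unemployment rate = 6.24 / 414.53 = 1.51%.

New unemployment rate ≈ 1.51%.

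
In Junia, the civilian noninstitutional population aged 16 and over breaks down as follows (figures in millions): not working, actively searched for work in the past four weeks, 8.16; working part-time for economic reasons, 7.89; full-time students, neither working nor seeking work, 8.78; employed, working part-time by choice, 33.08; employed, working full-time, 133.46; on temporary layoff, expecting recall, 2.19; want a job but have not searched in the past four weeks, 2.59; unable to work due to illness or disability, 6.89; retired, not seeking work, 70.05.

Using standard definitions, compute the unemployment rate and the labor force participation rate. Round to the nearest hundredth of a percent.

Unemployment rate ≈ 5.60%; labor force participation rate ≈ 67.66%.

Employed = 7.89 + 33.08 + 133.46 = 174.43 million (anyone who worked, including part-time for economic reasons, counts as employed).
Unemployed = 8.16 + 2.19 = 10.35 million (jobless and actively searching, or on temporary layoff).
Labor force = 174.43 + 10.35 = 184.78 million.
Not in labor force = 8.78 + 2.59 + 6.89 + 70.05 = 88.31 million (those not working and not actively searching are outside the labor force — including those who want a job but have given up searching).
Civilian working-age population = 184.78 + 88.31 = 273.09 million.
Unemployment rate = 10.35 / 184.78 = 5.60%.
Labor force participation rate = 184.78 / 273.09 = 67.66%.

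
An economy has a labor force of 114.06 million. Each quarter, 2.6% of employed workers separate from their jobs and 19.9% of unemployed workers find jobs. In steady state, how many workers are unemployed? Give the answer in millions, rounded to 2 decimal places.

About 13.18 million are unemployed in steady state.

Steady-state unemployment rate u* = s/(s+f) = 2.6/(2.6+19.9) = 0.115556.
Unemployed = u* × labor force = 0.115556 × 114.06 ≈ 13.18 million.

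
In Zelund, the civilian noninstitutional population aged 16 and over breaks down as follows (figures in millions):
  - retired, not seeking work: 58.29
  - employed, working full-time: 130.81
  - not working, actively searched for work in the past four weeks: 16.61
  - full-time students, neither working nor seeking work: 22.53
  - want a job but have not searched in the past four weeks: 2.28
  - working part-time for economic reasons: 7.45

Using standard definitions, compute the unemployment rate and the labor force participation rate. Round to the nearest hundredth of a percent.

Unemployment rate ≈ 10.73%; labor force participation rate ≈ 65.08%.

Employed = 130.81 + 7.45 = 138.26 million (anyone who worked, including part-time for economic reasons, counts as employed).
Unemployed = 16.61 million.
Labor force = 138.26 + 16.61 = 154.87 million.
Not in labor force = 58.29 + 22.53 + 2.28 = 83.10 million (those not working and not actively searching are outside the labor force — including those who want a job but have given up searching).
Civilian working-age population = 154.87 + 83.10 = 237.97 million.
Unemployment rate = 16.61 / 154.87 = 10.73%.
Labor force participation rate = 154.87 / 237.97 = 65.08%.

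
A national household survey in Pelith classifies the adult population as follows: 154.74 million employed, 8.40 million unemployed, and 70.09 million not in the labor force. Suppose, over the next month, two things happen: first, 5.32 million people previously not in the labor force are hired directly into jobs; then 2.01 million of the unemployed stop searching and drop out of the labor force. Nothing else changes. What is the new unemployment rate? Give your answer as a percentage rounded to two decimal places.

New unemployment rate ≈ 3.84%.

Initially, labor force = 154.74 + 8.40 = 163.14 million, so u = 8.40/163.14 = 5.15%.
After the first change, employed and labor force both rise by 5.32; unemployed unchanged → E = 160.06, U = 8.40, labor force = 168.46 million.
After the second change, unemployed and labor force both fall by 2.01 → E = 160.06, U = 6.39, labor force = 166.45 million.
New unemployment rate = 6.39 / 166.45 = 3.84%.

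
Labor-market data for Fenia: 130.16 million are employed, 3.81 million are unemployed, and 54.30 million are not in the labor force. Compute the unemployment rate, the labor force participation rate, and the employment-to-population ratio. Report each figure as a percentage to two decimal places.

Labor force = employed + unemployed = 130.16 + 3.81 = 133.97 million.
Working-age population = 133.97 + 54.30 = 188.27 million.
Unemployment rate = 3.81 / 133.97 = 2.84%.
Labor force participation rate = 133.97 / 188.27 = 71.16%.
Employment-population ratio = 130.16 / 188.27 = 69.13%.

Unemployment rate ≈ 2.84%; labor force participation rate ≈ 71.16%; employment-population ratio ≈ 69.13%.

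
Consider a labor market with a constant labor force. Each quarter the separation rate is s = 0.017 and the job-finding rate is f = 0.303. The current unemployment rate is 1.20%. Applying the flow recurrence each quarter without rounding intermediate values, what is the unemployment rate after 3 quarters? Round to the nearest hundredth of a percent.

With a fixed labor force, u_{t+1} = u_t + s·(1−u_t) − f·u_t = u_t·(1−s−f) + s.
Here 1−s−f = 0.680 and s = 0.017.
u_1 = 0.012000 × 0.680 + 0.017 = 0.025160.
u_2 = 0.025160 × 0.680 + 0.017 = 0.034109.
u_3 = 0.034109 × 0.680 + 0.017 = 0.040194.

Unemployment rate after three quarters ≈ 4.02%.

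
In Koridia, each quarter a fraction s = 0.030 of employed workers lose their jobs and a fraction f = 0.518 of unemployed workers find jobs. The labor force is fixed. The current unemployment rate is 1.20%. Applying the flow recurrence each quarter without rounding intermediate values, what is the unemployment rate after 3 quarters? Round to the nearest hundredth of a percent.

Unemployment rate after three quarters ≈ 5.08%.

With a fixed labor force, u_{t+1} = u_t + s·(1−u_t) − f·u_t = u_t·(1−s−f) + s.
Here 1−s−f = 0.452 and s = 0.030.
u_1 = 0.012000 × 0.452 + 0.030 = 0.035424.
u_2 = 0.035424 × 0.452 + 0.030 = 0.046012.
u_3 = 0.046012 × 0.452 + 0.030 = 0.050797.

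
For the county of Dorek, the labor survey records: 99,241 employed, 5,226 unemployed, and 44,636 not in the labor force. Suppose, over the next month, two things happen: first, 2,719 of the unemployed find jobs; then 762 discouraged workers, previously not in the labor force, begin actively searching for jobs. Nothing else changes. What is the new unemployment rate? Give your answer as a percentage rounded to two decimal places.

Initially, labor force = 99,241 + 5,226 = 104,467, so u = 5,226/104,467 = 5.00%.
After the first change, unemployed falls and employed rises by 2,719; labor force unchanged → E = 101,960, U = 2,507, labor force = 104,467.
After the second change, unemployed and labor force both rise by 762 → E = 101,960, U = 3,269, labor force = 105,229.
New unemployment rate = 3,269 / 105,229 = 3.11%.

New unemployment rate ≈ 3.11%.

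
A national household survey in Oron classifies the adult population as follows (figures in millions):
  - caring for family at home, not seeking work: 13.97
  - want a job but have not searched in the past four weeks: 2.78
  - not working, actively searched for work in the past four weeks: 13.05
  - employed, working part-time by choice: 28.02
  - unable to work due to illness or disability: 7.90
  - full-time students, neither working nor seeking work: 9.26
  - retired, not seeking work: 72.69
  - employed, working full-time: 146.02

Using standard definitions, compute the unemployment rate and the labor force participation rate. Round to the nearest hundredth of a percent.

Unemployment rate ≈ 6.98%; labor force participation rate ≈ 63.70%.

Employed = 28.02 + 146.02 = 174.04 million.
Unemployed = 13.05 million.
Labor force = 174.04 + 13.05 = 187.09 million.
Not in labor force = 13.97 + 2.78 + 7.90 + 9.26 + 72.69 = 106.60 million (those not working and not actively searching are outside the labor force — including those who want a job but have given up searching).
Civilian working-age population = 187.09 + 106.60 = 293.69 million.
Unemployment rate = 13.05 / 187.09 = 6.98%.
Labor force participation rate = 187.09 / 293.69 = 63.70%.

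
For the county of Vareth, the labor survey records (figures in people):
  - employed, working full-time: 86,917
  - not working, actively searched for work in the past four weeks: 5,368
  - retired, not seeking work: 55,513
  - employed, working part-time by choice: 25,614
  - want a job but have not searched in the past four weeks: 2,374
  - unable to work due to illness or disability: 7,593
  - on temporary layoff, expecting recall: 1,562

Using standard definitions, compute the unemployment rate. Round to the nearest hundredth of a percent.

Employed = 86,917 + 25,614 = 112,531.
Unemployed = 5,368 + 1,562 = 6,930 (jobless and actively searching, or on temporary layoff).
Labor force = 112,531 + 6,930 = 119,461.
Unemployment rate = 6,930 / 119,461 = 5.80%.

Unemployment rate ≈ 5.80%.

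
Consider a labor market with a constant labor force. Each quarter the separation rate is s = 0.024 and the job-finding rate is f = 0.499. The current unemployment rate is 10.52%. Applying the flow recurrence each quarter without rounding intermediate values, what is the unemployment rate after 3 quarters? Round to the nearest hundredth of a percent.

Unemployment rate after three quarters ≈ 5.23%.

With a fixed labor force, u_{t+1} = u_t + s·(1−u_t) − f·u_t = u_t·(1−s−f) + s.
Here 1−s−f = 0.477 and s = 0.024.
u_1 = 0.105200 × 0.477 + 0.024 = 0.074180.
u_2 = 0.074180 × 0.477 + 0.024 = 0.059384.
u_3 = 0.059384 × 0.477 + 0.024 = 0.052326.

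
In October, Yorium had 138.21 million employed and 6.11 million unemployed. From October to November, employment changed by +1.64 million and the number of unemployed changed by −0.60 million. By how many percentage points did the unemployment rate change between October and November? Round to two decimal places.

The unemployment rate changed by −0.44 percentage points.

October: labor force = 138.21 + 6.11 = 144.32; u = 6.11/144.32 = 4.23%.
November: labor force = 139.85 + 5.51 = 145.36; u = 5.51/145.36 = 3.79%.
Change = 3.79% − 4.23% = −0.44 pp.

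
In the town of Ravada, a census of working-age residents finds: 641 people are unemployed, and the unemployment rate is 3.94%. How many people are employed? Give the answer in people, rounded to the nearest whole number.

About 15,628 are employed.

Labor force = U / u = 641 / 0.0394 ≈ 16,269.
Employed = labor force − unemployed = 16,269 − 641 = 15,628.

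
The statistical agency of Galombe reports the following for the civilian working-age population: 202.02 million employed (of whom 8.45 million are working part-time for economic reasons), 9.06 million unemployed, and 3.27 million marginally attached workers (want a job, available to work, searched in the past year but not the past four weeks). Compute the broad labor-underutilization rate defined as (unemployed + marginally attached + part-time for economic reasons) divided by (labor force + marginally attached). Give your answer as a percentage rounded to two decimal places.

Labor force = 202.02 + 9.06 = 211.08 million.
Numerator = 9.06 + 3.27 + 8.45 = 20.78 million.
Denominator = 211.08 + 3.27 = 214.35 million.
Broad rate = 20.78 / 214.35 = 9.69%.

Broad underutilization rate ≈ 9.69%.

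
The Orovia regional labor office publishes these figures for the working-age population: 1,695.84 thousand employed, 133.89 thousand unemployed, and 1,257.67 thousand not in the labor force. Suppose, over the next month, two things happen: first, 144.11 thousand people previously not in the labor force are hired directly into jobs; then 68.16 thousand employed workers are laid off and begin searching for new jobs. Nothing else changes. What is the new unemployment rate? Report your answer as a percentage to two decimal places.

New unemployment rate ≈ 10.24%.

Initially, labor force = 1,695.84 + 133.89 = 1,829.73 thousand, so u = 133.89/1,829.73 = 7.32%.
After the first change, employed and labor force both rise by 144.11; unemployed unchanged → E = 1,839.95, U = 133.89, labor force = 1,973.84 thousand.
After the second change, employed falls and unemployed rises by 68.16; labor force unchanged → E = 1,771.79, U = 202.05, labor force = 1,973.84 thousand.
New unemployment rate = 202.05 / 1,973.84 = 10.24%.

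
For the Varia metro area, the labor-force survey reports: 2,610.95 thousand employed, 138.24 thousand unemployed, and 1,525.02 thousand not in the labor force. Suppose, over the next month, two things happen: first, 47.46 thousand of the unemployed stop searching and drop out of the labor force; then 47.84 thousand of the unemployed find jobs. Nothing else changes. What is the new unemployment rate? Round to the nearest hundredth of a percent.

Initially, labor force = 2,610.95 + 138.24 = 2,749.19 thousand, so u = 138.24/2,749.19 = 5.03%.
After the first change, unemployed and labor force both fall by 47.46 → E = 2,610.95, U = 90.78, labor force = 2,701.73 thousand.
After the second change, unemployed falls and employed rises by 47.84; labor force unchanged → E = 2,658.79, U = 42.94, labor force = 2,701.73 thousand.
New unemployment rate = 42.94 / 2,701.73 = 1.59%.

New unemployment rate ≈ 1.59%.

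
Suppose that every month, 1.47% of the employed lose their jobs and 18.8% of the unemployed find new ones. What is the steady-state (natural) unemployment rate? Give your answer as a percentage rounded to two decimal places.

At steady state the flows balance: s·E = f·U, so U/(E+U) = s/(s+f).
u* = 1.47 / (1.47 + 18.8) = 1.47 / 20.27 = 7.25%.

Steady-state unemployment rate ≈ 7.25%.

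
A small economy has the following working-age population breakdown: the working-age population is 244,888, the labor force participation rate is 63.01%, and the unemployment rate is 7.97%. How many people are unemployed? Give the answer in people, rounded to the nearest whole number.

Labor force = 0.6301 × 244,888 = 154,304.
Unemployed = 0.0797 × 154,304 ≈ 12,298.

About 12,298 are unemployed.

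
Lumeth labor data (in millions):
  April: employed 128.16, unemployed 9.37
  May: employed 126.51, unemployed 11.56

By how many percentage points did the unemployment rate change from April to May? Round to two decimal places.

April: labor force = 128.16 + 9.37 = 137.53; u = 9.37/137.53 = 6.81%.
May: labor force = 126.51 + 11.56 = 138.07; u = 11.56/138.07 = 8.37%.
Change = 8.37% − 6.81% = +1.56 pp.

The unemployment rate changed by +1.56 percentage points.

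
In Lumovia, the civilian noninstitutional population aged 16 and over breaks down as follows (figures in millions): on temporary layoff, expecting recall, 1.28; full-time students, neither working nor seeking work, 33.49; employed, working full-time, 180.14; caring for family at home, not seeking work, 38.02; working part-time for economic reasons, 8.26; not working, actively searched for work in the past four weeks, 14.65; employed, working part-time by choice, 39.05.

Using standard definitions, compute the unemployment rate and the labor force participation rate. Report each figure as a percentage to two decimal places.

Unemployment rate ≈ 6.55%; labor force participation rate ≈ 77.29%.

Employed = 180.14 + 8.26 + 39.05 = 227.45 million (anyone who worked, including part-time for economic reasons, counts as employed).
Unemployed = 1.28 + 14.65 = 15.93 million (jobless and actively searching, or on temporary layoff).
Labor force = 227.45 + 15.93 = 243.38 million.
Not in labor force = 33.49 + 38.02 = 71.51 million (those not working and not actively searching are outside the labor force).
Civilian working-age population = 243.38 + 71.51 = 314.89 million.
Unemployment rate = 15.93 / 243.38 = 6.55%.
Labor force participation rate = 243.38 / 314.89 = 77.29%.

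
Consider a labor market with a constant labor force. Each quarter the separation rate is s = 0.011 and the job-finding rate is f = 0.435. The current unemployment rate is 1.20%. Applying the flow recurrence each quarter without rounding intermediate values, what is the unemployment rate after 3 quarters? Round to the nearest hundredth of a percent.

With a fixed labor force, u_{t+1} = u_t + s·(1−u_t) − f·u_t = u_t·(1−s−f) + s.
Here 1−s−f = 0.554 and s = 0.011.
u_1 = 0.012000 × 0.554 + 0.011 = 0.017648.
u_2 = 0.017648 × 0.554 + 0.011 = 0.020777.
u_3 = 0.020777 × 0.554 + 0.011 = 0.022510.

Unemployment rate after three quarters ≈ 2.25%.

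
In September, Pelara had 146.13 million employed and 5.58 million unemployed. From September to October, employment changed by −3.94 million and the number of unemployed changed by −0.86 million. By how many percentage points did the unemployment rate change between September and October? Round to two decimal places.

The unemployment rate changed by −0.47 percentage points.

September: labor force = 146.13 + 5.58 = 151.71; u = 5.58/151.71 = 3.68%.
October: labor force = 142.19 + 4.72 = 146.91; u = 4.72/146.91 = 3.21%.
Change = 3.21% − 3.68% = −0.47 pp.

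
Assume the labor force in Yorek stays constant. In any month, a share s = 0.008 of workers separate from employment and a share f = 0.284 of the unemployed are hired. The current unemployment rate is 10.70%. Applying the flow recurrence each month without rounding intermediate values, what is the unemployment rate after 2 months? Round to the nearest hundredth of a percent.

Unemployment rate after two months ≈ 6.73%.

With a fixed labor force, u_{t+1} = u_t + s·(1−u_t) − f·u_t = u_t·(1−s−f) + s.
Here 1−s−f = 0.708 and s = 0.008.
u_1 = 0.107000 × 0.708 + 0.008 = 0.083756.
u_2 = 0.083756 × 0.708 + 0.008 = 0.067299.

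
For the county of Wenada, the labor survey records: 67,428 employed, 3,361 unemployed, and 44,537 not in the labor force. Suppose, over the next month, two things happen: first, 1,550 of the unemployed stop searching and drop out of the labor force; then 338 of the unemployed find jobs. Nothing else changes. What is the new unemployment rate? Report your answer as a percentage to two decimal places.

Initially, labor force = 67,428 + 3,361 = 70,789, so u = 3,361/70,789 = 4.75%.
After the first change, unemployed and labor force both fall by 1,550 → E = 67,428, U = 1,811, labor force = 69,239.
After the second change, unemployed falls and employed rises by 338; labor force unchanged → E = 67,766, U = 1,473, labor force = 69,239.
New unemployment rate = 1,473 / 69,239 = 2.13%.

New unemployment rate ≈ 2.13%.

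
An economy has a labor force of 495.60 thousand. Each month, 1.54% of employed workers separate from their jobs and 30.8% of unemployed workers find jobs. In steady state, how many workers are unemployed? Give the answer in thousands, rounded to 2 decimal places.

Steady-state unemployment rate u* = s/(s+f) = 1.54/(1.54+30.8) = 0.047619.
Unemployed = u* × labor force = 0.047619 × 495.60 ≈ 23.60 thousand.

About 23.60 thousand are unemployed in steady state.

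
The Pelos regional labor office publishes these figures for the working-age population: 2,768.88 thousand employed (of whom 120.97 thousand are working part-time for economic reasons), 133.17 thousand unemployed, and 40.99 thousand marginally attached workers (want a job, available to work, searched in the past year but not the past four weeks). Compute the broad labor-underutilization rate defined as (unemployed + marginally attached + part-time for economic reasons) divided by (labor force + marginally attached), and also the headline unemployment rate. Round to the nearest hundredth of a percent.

Broad underutilization rate ≈ 10.03%; headline unemployment rate ≈ 4.59%.

Labor force = 2,768.88 + 133.17 = 2,902.05 thousand.
Numerator = 133.17 + 40.99 + 120.97 = 295.13 thousand.
Denominator = 2,902.05 + 40.99 = 2,943.04 thousand.
Broad rate = 295.13 / 2,943.04 = 10.03%.
Headline unemployment rate = 133.17 / 2,902.05 = 4.59%.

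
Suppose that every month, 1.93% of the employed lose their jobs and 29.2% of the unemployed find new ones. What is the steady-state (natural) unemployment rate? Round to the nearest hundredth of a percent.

At steady state the flows balance: s·E = f·U, so U/(E+U) = s/(s+f).
u* = 1.93 / (1.93 + 29.2) = 1.93 / 31.13 = 6.20%.

Steady-state unemployment rate ≈ 6.20%.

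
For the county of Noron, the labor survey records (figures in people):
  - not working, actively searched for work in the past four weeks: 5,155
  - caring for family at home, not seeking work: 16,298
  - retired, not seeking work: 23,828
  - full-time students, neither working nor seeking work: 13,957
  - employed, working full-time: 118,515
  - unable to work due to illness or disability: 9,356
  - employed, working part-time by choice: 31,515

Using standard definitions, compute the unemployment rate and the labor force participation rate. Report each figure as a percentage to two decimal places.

Employed = 118,515 + 31,515 = 150,030.
Unemployed = 5,155.
Labor force = 150,030 + 5,155 = 155,185.
Not in labor force = 16,298 + 23,828 + 13,957 + 9,356 = 63,439 (those not working and not actively searching are outside the labor force).
Civilian working-age population = 155,185 + 63,439 = 218,624.
Unemployment rate = 5,155 / 155,185 = 3.32%.
Labor force participation rate = 155,185 / 218,624 = 70.98%.

Unemployment rate ≈ 3.32%; labor force participation rate ≈ 70.98%.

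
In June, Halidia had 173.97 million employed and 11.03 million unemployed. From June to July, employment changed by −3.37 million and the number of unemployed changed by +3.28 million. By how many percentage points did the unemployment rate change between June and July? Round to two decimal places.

June: labor force = 173.97 + 11.03 = 185.00; u = 11.03/185.00 = 5.96%.
July: labor force = 170.60 + 14.31 = 184.91; u = 14.31/184.91 = 7.74%.
Change = 7.74% − 5.96% = +1.78 pp.

The unemployment rate changed by +1.78 percentage points.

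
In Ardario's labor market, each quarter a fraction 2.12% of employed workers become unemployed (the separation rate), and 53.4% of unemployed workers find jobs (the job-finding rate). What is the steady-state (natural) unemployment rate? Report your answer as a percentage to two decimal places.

At steady state the flows balance: s·E = f·U, so U/(E+U) = s/(s+f).
u* = 2.12 / (2.12 + 53.4) = 2.12 / 55.52 = 3.82%.

Steady-state unemployment rate ≈ 3.82%.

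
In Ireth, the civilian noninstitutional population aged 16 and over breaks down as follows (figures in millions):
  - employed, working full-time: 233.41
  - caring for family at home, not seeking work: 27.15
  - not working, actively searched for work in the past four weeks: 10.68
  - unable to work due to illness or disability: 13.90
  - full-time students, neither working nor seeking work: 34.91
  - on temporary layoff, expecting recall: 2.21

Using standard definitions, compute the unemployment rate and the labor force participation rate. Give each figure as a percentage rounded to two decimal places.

Employed = 233.41 million.
Unemployed = 10.68 + 2.21 = 12.89 million (jobless and actively searching, or on temporary layoff).
Labor force = 233.41 + 12.89 = 246.30 million.
Not in labor force = 27.15 + 13.90 + 34.91 = 75.96 million (those not working and not actively searching are outside the labor force).
Civilian working-age population = 246.30 + 75.96 = 322.26 million.
Unemployment rate = 12.89 / 246.30 = 5.23%.
Labor force participation rate = 246.30 / 322.26 = 76.43%.

Unemployment rate ≈ 5.23%; labor force participation rate ≈ 76.43%.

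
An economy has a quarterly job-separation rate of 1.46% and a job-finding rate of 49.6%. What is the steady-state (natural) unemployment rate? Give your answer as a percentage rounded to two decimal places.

Steady-state unemployment rate ≈ 2.86%.

At steady state the flows balance: s·E = f·U, so U/(E+U) = s/(s+f).
u* = 1.46 / (1.46 + 49.6) = 1.46 / 51.06 = 2.86%.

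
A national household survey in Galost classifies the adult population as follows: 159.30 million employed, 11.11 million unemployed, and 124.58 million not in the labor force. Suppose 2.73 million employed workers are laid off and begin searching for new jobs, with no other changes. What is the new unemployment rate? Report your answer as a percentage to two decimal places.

Initially, labor force = 159.30 + 11.11 = 170.41 million, so u = 11.11/170.41 = 6.52%.
After the change, employed falls and unemployed rises by 2.73; labor force unchanged → E = 156.57, U = 13.84, labor force = 170.41 million.
New unemployment rate = 13.84 / 170.41 = 8.12%.

New unemployment rate ≈ 8.12%.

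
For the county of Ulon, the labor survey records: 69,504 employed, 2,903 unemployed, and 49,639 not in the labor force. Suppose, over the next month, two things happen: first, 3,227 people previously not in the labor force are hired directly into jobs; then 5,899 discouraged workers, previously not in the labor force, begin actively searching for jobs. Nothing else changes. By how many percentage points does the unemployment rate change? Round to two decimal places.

Initially, labor force = 69,504 + 2,903 = 72,407, so u = 2,903/72,407 = 4.01%.
After the first change, employed and labor force both rise by 3,227; unemployed unchanged → E = 72,731, U = 2,903, labor force = 75,634.
After the second change, unemployed and labor force both rise by 5,899 → E = 72,731, U = 8,802, labor force = 81,533.
New unemployment rate = 8,802 / 81,533 = 10.80%.
Change = 10.80% − 4.01% = +6.79 percentage points.

The unemployment rate changes by +6.79 percentage points.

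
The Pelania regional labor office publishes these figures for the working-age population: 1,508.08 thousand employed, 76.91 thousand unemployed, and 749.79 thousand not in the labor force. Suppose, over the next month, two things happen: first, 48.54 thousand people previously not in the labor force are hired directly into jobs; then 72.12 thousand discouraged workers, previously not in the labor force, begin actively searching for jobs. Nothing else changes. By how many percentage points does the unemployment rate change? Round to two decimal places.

The unemployment rate changes by +3.89 percentage points.

Initially, labor force = 1,508.08 + 76.91 = 1,584.99 thousand, so u = 76.91/1,584.99 = 4.85%.
After the first change, employed and labor force both rise by 48.54; unemployed unchanged → E = 1,556.62, U = 76.91, labor force = 1,633.53 thousand.
After the second change, unemployed and labor force both rise by 72.12 → E = 1,556.62, U = 149.03, labor force = 1,705.65 thousand.
New unemployment rate = 149.03 / 1,705.65 = 8.74%.
Change = 8.74% − 4.85% = +3.89 percentage points.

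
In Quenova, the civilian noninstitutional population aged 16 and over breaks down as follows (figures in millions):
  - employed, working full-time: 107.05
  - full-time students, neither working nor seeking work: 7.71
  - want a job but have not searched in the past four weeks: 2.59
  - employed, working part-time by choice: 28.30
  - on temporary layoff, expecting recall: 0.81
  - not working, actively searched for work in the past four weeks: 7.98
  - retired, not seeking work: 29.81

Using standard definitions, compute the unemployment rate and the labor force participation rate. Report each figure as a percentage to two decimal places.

Employed = 107.05 + 28.30 = 135.35 million.
Unemployed = 0.81 + 7.98 = 8.79 million (jobless and actively searching, or on temporary layoff).
Labor force = 135.35 + 8.79 = 144.14 million.
Not in labor force = 7.71 + 2.59 + 29.81 = 40.11 million (those not working and not actively searching are outside the labor force — including those who want a job but have given up searching).
Civilian working-age population = 144.14 + 40.11 = 184.25 million.
Unemployment rate = 8.79 / 144.14 = 6.10%.
Labor force participation rate = 144.14 / 184.25 = 78.23%.

Unemployment rate ≈ 6.10%; labor force participation rate ≈ 78.23%.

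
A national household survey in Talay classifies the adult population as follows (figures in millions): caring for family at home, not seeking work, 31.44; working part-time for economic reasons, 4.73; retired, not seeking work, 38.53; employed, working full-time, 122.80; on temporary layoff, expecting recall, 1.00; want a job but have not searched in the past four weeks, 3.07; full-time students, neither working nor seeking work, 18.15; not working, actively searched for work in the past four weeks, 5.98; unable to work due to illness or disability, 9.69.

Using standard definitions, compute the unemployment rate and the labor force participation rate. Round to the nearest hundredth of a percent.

Unemployment rate ≈ 5.19%; labor force participation rate ≈ 57.14%.

Employed = 4.73 + 122.80 = 127.53 million (anyone who worked, including part-time for economic reasons, counts as employed).
Unemployed = 1.00 + 5.98 = 6.98 million (jobless and actively searching, or on temporary layoff).
Labor force = 127.53 + 6.98 = 134.51 million.
Not in labor force = 31.44 + 38.53 + 3.07 + 18.15 + 9.69 = 100.88 million (those not working and not actively searching are outside the labor force — including those who want a job but have given up searching).
Civilian working-age population = 134.51 + 100.88 = 235.39 million.
Unemployment rate = 6.98 / 134.51 = 5.19%.
Labor force participation rate = 134.51 / 235.39 = 57.14%.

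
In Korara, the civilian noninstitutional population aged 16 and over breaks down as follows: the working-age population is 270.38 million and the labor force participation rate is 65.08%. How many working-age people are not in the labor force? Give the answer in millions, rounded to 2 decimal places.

About 94.42 million are not in the labor force.

Share not in the labor force = 1 − 0.6508 = 0.3492.
Not in labor force = 0.3492 × 270.38 ≈ 94.42 million.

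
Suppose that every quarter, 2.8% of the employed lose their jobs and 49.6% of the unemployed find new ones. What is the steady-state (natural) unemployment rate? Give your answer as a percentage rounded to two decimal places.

Steady-state unemployment rate ≈ 5.34%.

At steady state the flows balance: s·E = f·U, so U/(E+U) = s/(s+f).
u* = 2.8 / (2.8 + 49.6) = 2.8 / 52.40 = 5.34%.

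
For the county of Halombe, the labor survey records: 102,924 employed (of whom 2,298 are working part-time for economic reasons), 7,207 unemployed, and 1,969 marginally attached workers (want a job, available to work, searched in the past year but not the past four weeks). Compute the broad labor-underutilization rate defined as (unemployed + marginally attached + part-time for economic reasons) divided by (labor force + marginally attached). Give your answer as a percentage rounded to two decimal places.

Broad underutilization rate ≈ 10.24%.

Labor force = 102,924 + 7,207 = 110,131.
Numerator = 7,207 + 1,969 + 2,298 = 11,474.
Denominator = 110,131 + 1,969 = 112,100.
Broad rate = 11,474 / 112,100 = 10.24%.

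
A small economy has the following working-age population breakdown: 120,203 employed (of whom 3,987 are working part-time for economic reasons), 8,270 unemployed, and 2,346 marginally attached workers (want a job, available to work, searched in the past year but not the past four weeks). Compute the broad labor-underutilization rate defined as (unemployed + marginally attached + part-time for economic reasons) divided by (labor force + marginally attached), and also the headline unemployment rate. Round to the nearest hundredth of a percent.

Broad underutilization rate ≈ 11.16%; headline unemployment rate ≈ 6.44%.

Labor force = 120,203 + 8,270 = 128,473.
Numerator = 8,270 + 2,346 + 3,987 = 14,603.
Denominator = 128,473 + 2,346 = 130,819.
Broad rate = 14,603 / 130,819 = 11.16%.
Headline unemployment rate = 8,270 / 128,473 = 6.44%.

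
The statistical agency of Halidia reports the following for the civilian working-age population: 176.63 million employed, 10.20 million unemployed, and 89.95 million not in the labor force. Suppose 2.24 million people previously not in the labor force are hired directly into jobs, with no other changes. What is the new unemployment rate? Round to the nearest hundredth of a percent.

Initially, labor force = 176.63 + 10.20 = 186.83 million, so u = 10.20/186.83 = 5.46%.
After the change, employed and labor force both rise by 2.24; unemployed unchanged → E = 178.87, U = 10.20, labor force = 189.07 million.
New unemployment rate = 10.20 / 189.07 = 5.39%.

New unemployment rate ≈ 5.39%.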